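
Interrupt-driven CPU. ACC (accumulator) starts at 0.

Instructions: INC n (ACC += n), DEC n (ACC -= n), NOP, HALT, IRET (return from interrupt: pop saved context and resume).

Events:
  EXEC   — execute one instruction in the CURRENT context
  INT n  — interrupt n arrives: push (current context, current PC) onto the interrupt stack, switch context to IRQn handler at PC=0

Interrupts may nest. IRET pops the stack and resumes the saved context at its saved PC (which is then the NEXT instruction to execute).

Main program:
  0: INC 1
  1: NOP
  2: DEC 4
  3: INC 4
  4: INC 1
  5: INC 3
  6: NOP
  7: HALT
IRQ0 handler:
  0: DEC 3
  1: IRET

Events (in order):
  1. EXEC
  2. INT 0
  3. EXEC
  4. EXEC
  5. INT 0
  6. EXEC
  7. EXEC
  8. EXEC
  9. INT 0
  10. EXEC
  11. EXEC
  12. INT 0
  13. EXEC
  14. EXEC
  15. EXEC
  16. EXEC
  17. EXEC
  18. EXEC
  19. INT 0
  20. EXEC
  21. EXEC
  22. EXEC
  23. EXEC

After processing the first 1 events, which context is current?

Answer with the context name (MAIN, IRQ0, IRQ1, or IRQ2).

Answer: MAIN

Derivation:
Event 1 (EXEC): [MAIN] PC=0: INC 1 -> ACC=1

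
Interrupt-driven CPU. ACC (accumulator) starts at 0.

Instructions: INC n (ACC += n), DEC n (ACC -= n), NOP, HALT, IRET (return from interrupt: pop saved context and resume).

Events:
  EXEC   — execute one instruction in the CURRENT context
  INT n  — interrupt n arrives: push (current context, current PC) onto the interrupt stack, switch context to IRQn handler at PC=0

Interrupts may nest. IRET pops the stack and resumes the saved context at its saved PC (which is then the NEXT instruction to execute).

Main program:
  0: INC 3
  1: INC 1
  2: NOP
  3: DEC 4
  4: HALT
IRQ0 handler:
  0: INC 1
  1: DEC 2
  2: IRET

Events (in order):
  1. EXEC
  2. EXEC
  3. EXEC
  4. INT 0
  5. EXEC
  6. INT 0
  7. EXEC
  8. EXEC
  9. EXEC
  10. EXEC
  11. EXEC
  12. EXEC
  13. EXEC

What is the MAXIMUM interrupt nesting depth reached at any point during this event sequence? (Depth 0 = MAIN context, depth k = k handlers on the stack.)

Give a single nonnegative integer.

Answer: 2

Derivation:
Event 1 (EXEC): [MAIN] PC=0: INC 3 -> ACC=3 [depth=0]
Event 2 (EXEC): [MAIN] PC=1: INC 1 -> ACC=4 [depth=0]
Event 3 (EXEC): [MAIN] PC=2: NOP [depth=0]
Event 4 (INT 0): INT 0 arrives: push (MAIN, PC=3), enter IRQ0 at PC=0 (depth now 1) [depth=1]
Event 5 (EXEC): [IRQ0] PC=0: INC 1 -> ACC=5 [depth=1]
Event 6 (INT 0): INT 0 arrives: push (IRQ0, PC=1), enter IRQ0 at PC=0 (depth now 2) [depth=2]
Event 7 (EXEC): [IRQ0] PC=0: INC 1 -> ACC=6 [depth=2]
Event 8 (EXEC): [IRQ0] PC=1: DEC 2 -> ACC=4 [depth=2]
Event 9 (EXEC): [IRQ0] PC=2: IRET -> resume IRQ0 at PC=1 (depth now 1) [depth=1]
Event 10 (EXEC): [IRQ0] PC=1: DEC 2 -> ACC=2 [depth=1]
Event 11 (EXEC): [IRQ0] PC=2: IRET -> resume MAIN at PC=3 (depth now 0) [depth=0]
Event 12 (EXEC): [MAIN] PC=3: DEC 4 -> ACC=-2 [depth=0]
Event 13 (EXEC): [MAIN] PC=4: HALT [depth=0]
Max depth observed: 2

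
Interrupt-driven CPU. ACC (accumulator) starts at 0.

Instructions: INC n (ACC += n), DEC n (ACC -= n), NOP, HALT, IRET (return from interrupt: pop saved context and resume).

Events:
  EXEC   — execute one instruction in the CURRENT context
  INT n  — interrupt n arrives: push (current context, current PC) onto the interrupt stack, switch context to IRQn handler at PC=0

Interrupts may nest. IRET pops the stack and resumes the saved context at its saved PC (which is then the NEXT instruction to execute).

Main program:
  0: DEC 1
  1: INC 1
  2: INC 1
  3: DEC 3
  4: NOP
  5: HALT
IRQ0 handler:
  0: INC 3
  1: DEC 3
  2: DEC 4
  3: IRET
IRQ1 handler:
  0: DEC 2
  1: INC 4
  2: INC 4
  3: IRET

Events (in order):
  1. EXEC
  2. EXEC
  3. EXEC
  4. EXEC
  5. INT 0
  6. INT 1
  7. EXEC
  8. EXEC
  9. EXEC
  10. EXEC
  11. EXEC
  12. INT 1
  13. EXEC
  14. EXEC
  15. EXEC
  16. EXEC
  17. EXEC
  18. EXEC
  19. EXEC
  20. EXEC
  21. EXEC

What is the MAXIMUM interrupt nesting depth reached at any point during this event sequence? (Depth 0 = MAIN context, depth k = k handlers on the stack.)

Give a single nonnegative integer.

Answer: 2

Derivation:
Event 1 (EXEC): [MAIN] PC=0: DEC 1 -> ACC=-1 [depth=0]
Event 2 (EXEC): [MAIN] PC=1: INC 1 -> ACC=0 [depth=0]
Event 3 (EXEC): [MAIN] PC=2: INC 1 -> ACC=1 [depth=0]
Event 4 (EXEC): [MAIN] PC=3: DEC 3 -> ACC=-2 [depth=0]
Event 5 (INT 0): INT 0 arrives: push (MAIN, PC=4), enter IRQ0 at PC=0 (depth now 1) [depth=1]
Event 6 (INT 1): INT 1 arrives: push (IRQ0, PC=0), enter IRQ1 at PC=0 (depth now 2) [depth=2]
Event 7 (EXEC): [IRQ1] PC=0: DEC 2 -> ACC=-4 [depth=2]
Event 8 (EXEC): [IRQ1] PC=1: INC 4 -> ACC=0 [depth=2]
Event 9 (EXEC): [IRQ1] PC=2: INC 4 -> ACC=4 [depth=2]
Event 10 (EXEC): [IRQ1] PC=3: IRET -> resume IRQ0 at PC=0 (depth now 1) [depth=1]
Event 11 (EXEC): [IRQ0] PC=0: INC 3 -> ACC=7 [depth=1]
Event 12 (INT 1): INT 1 arrives: push (IRQ0, PC=1), enter IRQ1 at PC=0 (depth now 2) [depth=2]
Event 13 (EXEC): [IRQ1] PC=0: DEC 2 -> ACC=5 [depth=2]
Event 14 (EXEC): [IRQ1] PC=1: INC 4 -> ACC=9 [depth=2]
Event 15 (EXEC): [IRQ1] PC=2: INC 4 -> ACC=13 [depth=2]
Event 16 (EXEC): [IRQ1] PC=3: IRET -> resume IRQ0 at PC=1 (depth now 1) [depth=1]
Event 17 (EXEC): [IRQ0] PC=1: DEC 3 -> ACC=10 [depth=1]
Event 18 (EXEC): [IRQ0] PC=2: DEC 4 -> ACC=6 [depth=1]
Event 19 (EXEC): [IRQ0] PC=3: IRET -> resume MAIN at PC=4 (depth now 0) [depth=0]
Event 20 (EXEC): [MAIN] PC=4: NOP [depth=0]
Event 21 (EXEC): [MAIN] PC=5: HALT [depth=0]
Max depth observed: 2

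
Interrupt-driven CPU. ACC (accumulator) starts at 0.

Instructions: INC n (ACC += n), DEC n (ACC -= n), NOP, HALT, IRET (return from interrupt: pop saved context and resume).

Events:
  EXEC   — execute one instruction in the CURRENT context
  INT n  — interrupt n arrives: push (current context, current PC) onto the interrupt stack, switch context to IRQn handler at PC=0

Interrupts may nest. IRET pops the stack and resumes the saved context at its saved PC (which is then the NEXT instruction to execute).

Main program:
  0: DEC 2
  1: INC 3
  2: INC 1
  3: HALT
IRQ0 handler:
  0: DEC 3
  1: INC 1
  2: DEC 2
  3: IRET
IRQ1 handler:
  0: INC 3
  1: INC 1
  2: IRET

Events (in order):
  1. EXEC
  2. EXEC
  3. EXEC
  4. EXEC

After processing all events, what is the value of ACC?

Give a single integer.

Event 1 (EXEC): [MAIN] PC=0: DEC 2 -> ACC=-2
Event 2 (EXEC): [MAIN] PC=1: INC 3 -> ACC=1
Event 3 (EXEC): [MAIN] PC=2: INC 1 -> ACC=2
Event 4 (EXEC): [MAIN] PC=3: HALT

Answer: 2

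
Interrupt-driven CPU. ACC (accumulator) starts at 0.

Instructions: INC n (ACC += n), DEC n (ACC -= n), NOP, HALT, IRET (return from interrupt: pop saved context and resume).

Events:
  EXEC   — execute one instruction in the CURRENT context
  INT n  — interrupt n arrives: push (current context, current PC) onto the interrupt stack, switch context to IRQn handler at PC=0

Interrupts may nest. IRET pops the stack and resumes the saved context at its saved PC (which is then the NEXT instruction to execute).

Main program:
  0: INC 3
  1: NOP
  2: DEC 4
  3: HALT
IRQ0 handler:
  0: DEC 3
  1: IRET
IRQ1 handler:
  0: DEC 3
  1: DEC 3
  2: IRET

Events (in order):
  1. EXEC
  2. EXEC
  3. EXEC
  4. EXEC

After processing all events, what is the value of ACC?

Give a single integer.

Answer: -1

Derivation:
Event 1 (EXEC): [MAIN] PC=0: INC 3 -> ACC=3
Event 2 (EXEC): [MAIN] PC=1: NOP
Event 3 (EXEC): [MAIN] PC=2: DEC 4 -> ACC=-1
Event 4 (EXEC): [MAIN] PC=3: HALT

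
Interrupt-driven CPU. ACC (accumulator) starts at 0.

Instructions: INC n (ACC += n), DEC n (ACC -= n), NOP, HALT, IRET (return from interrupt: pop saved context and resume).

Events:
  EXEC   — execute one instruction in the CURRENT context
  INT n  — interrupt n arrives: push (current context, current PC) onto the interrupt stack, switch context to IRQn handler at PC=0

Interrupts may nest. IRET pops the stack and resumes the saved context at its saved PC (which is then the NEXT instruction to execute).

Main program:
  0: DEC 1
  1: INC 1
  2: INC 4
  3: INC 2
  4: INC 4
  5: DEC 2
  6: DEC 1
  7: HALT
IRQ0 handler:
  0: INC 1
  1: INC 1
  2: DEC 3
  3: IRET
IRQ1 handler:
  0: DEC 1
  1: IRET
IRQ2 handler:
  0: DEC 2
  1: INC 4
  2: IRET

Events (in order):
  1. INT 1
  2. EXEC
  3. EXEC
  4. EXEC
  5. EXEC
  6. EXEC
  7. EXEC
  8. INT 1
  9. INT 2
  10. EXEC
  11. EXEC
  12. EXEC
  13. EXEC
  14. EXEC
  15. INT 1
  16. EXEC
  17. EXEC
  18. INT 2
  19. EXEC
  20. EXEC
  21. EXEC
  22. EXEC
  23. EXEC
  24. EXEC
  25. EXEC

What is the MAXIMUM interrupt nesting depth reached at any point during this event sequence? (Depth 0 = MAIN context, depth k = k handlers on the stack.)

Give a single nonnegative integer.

Answer: 2

Derivation:
Event 1 (INT 1): INT 1 arrives: push (MAIN, PC=0), enter IRQ1 at PC=0 (depth now 1) [depth=1]
Event 2 (EXEC): [IRQ1] PC=0: DEC 1 -> ACC=-1 [depth=1]
Event 3 (EXEC): [IRQ1] PC=1: IRET -> resume MAIN at PC=0 (depth now 0) [depth=0]
Event 4 (EXEC): [MAIN] PC=0: DEC 1 -> ACC=-2 [depth=0]
Event 5 (EXEC): [MAIN] PC=1: INC 1 -> ACC=-1 [depth=0]
Event 6 (EXEC): [MAIN] PC=2: INC 4 -> ACC=3 [depth=0]
Event 7 (EXEC): [MAIN] PC=3: INC 2 -> ACC=5 [depth=0]
Event 8 (INT 1): INT 1 arrives: push (MAIN, PC=4), enter IRQ1 at PC=0 (depth now 1) [depth=1]
Event 9 (INT 2): INT 2 arrives: push (IRQ1, PC=0), enter IRQ2 at PC=0 (depth now 2) [depth=2]
Event 10 (EXEC): [IRQ2] PC=0: DEC 2 -> ACC=3 [depth=2]
Event 11 (EXEC): [IRQ2] PC=1: INC 4 -> ACC=7 [depth=2]
Event 12 (EXEC): [IRQ2] PC=2: IRET -> resume IRQ1 at PC=0 (depth now 1) [depth=1]
Event 13 (EXEC): [IRQ1] PC=0: DEC 1 -> ACC=6 [depth=1]
Event 14 (EXEC): [IRQ1] PC=1: IRET -> resume MAIN at PC=4 (depth now 0) [depth=0]
Event 15 (INT 1): INT 1 arrives: push (MAIN, PC=4), enter IRQ1 at PC=0 (depth now 1) [depth=1]
Event 16 (EXEC): [IRQ1] PC=0: DEC 1 -> ACC=5 [depth=1]
Event 17 (EXEC): [IRQ1] PC=1: IRET -> resume MAIN at PC=4 (depth now 0) [depth=0]
Event 18 (INT 2): INT 2 arrives: push (MAIN, PC=4), enter IRQ2 at PC=0 (depth now 1) [depth=1]
Event 19 (EXEC): [IRQ2] PC=0: DEC 2 -> ACC=3 [depth=1]
Event 20 (EXEC): [IRQ2] PC=1: INC 4 -> ACC=7 [depth=1]
Event 21 (EXEC): [IRQ2] PC=2: IRET -> resume MAIN at PC=4 (depth now 0) [depth=0]
Event 22 (EXEC): [MAIN] PC=4: INC 4 -> ACC=11 [depth=0]
Event 23 (EXEC): [MAIN] PC=5: DEC 2 -> ACC=9 [depth=0]
Event 24 (EXEC): [MAIN] PC=6: DEC 1 -> ACC=8 [depth=0]
Event 25 (EXEC): [MAIN] PC=7: HALT [depth=0]
Max depth observed: 2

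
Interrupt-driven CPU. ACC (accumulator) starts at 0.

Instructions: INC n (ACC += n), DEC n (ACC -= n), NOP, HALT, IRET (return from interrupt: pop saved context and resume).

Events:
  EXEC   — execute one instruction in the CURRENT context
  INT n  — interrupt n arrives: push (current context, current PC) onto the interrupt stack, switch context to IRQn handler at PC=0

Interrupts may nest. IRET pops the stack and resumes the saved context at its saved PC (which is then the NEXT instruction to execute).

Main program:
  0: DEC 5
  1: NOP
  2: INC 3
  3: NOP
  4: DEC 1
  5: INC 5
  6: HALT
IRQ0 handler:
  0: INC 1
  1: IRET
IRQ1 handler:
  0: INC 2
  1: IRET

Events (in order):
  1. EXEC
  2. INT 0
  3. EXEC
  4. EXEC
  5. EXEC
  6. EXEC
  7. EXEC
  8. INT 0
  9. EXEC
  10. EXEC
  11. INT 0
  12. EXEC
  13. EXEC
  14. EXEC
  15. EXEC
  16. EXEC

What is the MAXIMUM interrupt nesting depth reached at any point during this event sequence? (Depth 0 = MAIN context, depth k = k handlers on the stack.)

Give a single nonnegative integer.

Answer: 1

Derivation:
Event 1 (EXEC): [MAIN] PC=0: DEC 5 -> ACC=-5 [depth=0]
Event 2 (INT 0): INT 0 arrives: push (MAIN, PC=1), enter IRQ0 at PC=0 (depth now 1) [depth=1]
Event 3 (EXEC): [IRQ0] PC=0: INC 1 -> ACC=-4 [depth=1]
Event 4 (EXEC): [IRQ0] PC=1: IRET -> resume MAIN at PC=1 (depth now 0) [depth=0]
Event 5 (EXEC): [MAIN] PC=1: NOP [depth=0]
Event 6 (EXEC): [MAIN] PC=2: INC 3 -> ACC=-1 [depth=0]
Event 7 (EXEC): [MAIN] PC=3: NOP [depth=0]
Event 8 (INT 0): INT 0 arrives: push (MAIN, PC=4), enter IRQ0 at PC=0 (depth now 1) [depth=1]
Event 9 (EXEC): [IRQ0] PC=0: INC 1 -> ACC=0 [depth=1]
Event 10 (EXEC): [IRQ0] PC=1: IRET -> resume MAIN at PC=4 (depth now 0) [depth=0]
Event 11 (INT 0): INT 0 arrives: push (MAIN, PC=4), enter IRQ0 at PC=0 (depth now 1) [depth=1]
Event 12 (EXEC): [IRQ0] PC=0: INC 1 -> ACC=1 [depth=1]
Event 13 (EXEC): [IRQ0] PC=1: IRET -> resume MAIN at PC=4 (depth now 0) [depth=0]
Event 14 (EXEC): [MAIN] PC=4: DEC 1 -> ACC=0 [depth=0]
Event 15 (EXEC): [MAIN] PC=5: INC 5 -> ACC=5 [depth=0]
Event 16 (EXEC): [MAIN] PC=6: HALT [depth=0]
Max depth observed: 1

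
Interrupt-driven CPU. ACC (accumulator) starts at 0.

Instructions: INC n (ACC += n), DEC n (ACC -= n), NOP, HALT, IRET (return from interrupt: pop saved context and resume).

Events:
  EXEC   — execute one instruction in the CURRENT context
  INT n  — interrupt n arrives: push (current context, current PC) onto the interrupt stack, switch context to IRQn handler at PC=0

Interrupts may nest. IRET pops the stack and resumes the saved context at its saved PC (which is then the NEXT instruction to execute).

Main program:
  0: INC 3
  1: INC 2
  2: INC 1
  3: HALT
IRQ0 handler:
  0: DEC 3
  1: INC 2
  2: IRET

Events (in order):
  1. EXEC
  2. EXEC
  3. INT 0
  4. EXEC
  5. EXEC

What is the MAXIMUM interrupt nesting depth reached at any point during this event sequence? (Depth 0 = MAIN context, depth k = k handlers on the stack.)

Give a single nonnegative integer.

Answer: 1

Derivation:
Event 1 (EXEC): [MAIN] PC=0: INC 3 -> ACC=3 [depth=0]
Event 2 (EXEC): [MAIN] PC=1: INC 2 -> ACC=5 [depth=0]
Event 3 (INT 0): INT 0 arrives: push (MAIN, PC=2), enter IRQ0 at PC=0 (depth now 1) [depth=1]
Event 4 (EXEC): [IRQ0] PC=0: DEC 3 -> ACC=2 [depth=1]
Event 5 (EXEC): [IRQ0] PC=1: INC 2 -> ACC=4 [depth=1]
Max depth observed: 1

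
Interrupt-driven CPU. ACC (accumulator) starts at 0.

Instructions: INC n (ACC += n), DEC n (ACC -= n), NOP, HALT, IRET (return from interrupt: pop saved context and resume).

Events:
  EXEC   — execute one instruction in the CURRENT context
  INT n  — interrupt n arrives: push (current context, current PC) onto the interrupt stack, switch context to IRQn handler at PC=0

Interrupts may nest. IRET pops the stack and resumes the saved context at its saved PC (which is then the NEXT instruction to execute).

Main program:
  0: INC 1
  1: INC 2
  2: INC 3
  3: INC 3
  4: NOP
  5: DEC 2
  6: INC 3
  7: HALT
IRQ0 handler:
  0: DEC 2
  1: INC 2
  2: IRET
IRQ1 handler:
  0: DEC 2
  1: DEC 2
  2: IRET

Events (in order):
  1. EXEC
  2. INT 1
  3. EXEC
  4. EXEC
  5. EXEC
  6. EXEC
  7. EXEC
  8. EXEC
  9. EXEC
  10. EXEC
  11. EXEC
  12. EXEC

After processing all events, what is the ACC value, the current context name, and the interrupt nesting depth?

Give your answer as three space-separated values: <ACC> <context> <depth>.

Answer: 6 MAIN 0

Derivation:
Event 1 (EXEC): [MAIN] PC=0: INC 1 -> ACC=1
Event 2 (INT 1): INT 1 arrives: push (MAIN, PC=1), enter IRQ1 at PC=0 (depth now 1)
Event 3 (EXEC): [IRQ1] PC=0: DEC 2 -> ACC=-1
Event 4 (EXEC): [IRQ1] PC=1: DEC 2 -> ACC=-3
Event 5 (EXEC): [IRQ1] PC=2: IRET -> resume MAIN at PC=1 (depth now 0)
Event 6 (EXEC): [MAIN] PC=1: INC 2 -> ACC=-1
Event 7 (EXEC): [MAIN] PC=2: INC 3 -> ACC=2
Event 8 (EXEC): [MAIN] PC=3: INC 3 -> ACC=5
Event 9 (EXEC): [MAIN] PC=4: NOP
Event 10 (EXEC): [MAIN] PC=5: DEC 2 -> ACC=3
Event 11 (EXEC): [MAIN] PC=6: INC 3 -> ACC=6
Event 12 (EXEC): [MAIN] PC=7: HALT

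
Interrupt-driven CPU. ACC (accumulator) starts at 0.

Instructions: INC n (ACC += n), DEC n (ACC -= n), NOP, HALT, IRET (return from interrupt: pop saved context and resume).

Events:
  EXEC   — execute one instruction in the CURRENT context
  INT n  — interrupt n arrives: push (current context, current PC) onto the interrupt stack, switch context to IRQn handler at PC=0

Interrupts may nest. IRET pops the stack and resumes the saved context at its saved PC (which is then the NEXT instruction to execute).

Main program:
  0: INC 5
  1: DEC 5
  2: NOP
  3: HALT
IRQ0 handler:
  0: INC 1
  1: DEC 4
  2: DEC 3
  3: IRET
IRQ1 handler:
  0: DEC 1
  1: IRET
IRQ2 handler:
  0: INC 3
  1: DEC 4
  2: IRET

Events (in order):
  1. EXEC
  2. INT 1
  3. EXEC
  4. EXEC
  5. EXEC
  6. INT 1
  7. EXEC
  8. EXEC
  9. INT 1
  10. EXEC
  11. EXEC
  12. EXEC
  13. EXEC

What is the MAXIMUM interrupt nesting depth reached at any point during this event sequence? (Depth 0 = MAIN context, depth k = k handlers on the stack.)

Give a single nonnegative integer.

Answer: 1

Derivation:
Event 1 (EXEC): [MAIN] PC=0: INC 5 -> ACC=5 [depth=0]
Event 2 (INT 1): INT 1 arrives: push (MAIN, PC=1), enter IRQ1 at PC=0 (depth now 1) [depth=1]
Event 3 (EXEC): [IRQ1] PC=0: DEC 1 -> ACC=4 [depth=1]
Event 4 (EXEC): [IRQ1] PC=1: IRET -> resume MAIN at PC=1 (depth now 0) [depth=0]
Event 5 (EXEC): [MAIN] PC=1: DEC 5 -> ACC=-1 [depth=0]
Event 6 (INT 1): INT 1 arrives: push (MAIN, PC=2), enter IRQ1 at PC=0 (depth now 1) [depth=1]
Event 7 (EXEC): [IRQ1] PC=0: DEC 1 -> ACC=-2 [depth=1]
Event 8 (EXEC): [IRQ1] PC=1: IRET -> resume MAIN at PC=2 (depth now 0) [depth=0]
Event 9 (INT 1): INT 1 arrives: push (MAIN, PC=2), enter IRQ1 at PC=0 (depth now 1) [depth=1]
Event 10 (EXEC): [IRQ1] PC=0: DEC 1 -> ACC=-3 [depth=1]
Event 11 (EXEC): [IRQ1] PC=1: IRET -> resume MAIN at PC=2 (depth now 0) [depth=0]
Event 12 (EXEC): [MAIN] PC=2: NOP [depth=0]
Event 13 (EXEC): [MAIN] PC=3: HALT [depth=0]
Max depth observed: 1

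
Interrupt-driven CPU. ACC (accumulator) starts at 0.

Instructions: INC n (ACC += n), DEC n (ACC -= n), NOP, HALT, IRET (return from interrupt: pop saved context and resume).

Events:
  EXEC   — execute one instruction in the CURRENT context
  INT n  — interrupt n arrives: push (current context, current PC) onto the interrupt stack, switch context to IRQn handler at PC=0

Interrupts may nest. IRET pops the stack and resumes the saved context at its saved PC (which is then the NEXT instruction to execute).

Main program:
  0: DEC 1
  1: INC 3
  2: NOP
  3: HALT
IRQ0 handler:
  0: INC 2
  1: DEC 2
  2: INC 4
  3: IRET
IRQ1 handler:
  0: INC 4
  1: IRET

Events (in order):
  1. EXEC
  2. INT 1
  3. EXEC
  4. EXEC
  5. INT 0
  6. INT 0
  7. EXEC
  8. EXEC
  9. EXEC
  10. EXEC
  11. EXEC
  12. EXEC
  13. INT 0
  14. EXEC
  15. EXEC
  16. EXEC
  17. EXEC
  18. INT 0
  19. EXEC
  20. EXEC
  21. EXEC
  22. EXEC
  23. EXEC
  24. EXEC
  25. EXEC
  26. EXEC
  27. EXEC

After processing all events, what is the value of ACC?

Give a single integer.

Answer: 22

Derivation:
Event 1 (EXEC): [MAIN] PC=0: DEC 1 -> ACC=-1
Event 2 (INT 1): INT 1 arrives: push (MAIN, PC=1), enter IRQ1 at PC=0 (depth now 1)
Event 3 (EXEC): [IRQ1] PC=0: INC 4 -> ACC=3
Event 4 (EXEC): [IRQ1] PC=1: IRET -> resume MAIN at PC=1 (depth now 0)
Event 5 (INT 0): INT 0 arrives: push (MAIN, PC=1), enter IRQ0 at PC=0 (depth now 1)
Event 6 (INT 0): INT 0 arrives: push (IRQ0, PC=0), enter IRQ0 at PC=0 (depth now 2)
Event 7 (EXEC): [IRQ0] PC=0: INC 2 -> ACC=5
Event 8 (EXEC): [IRQ0] PC=1: DEC 2 -> ACC=3
Event 9 (EXEC): [IRQ0] PC=2: INC 4 -> ACC=7
Event 10 (EXEC): [IRQ0] PC=3: IRET -> resume IRQ0 at PC=0 (depth now 1)
Event 11 (EXEC): [IRQ0] PC=0: INC 2 -> ACC=9
Event 12 (EXEC): [IRQ0] PC=1: DEC 2 -> ACC=7
Event 13 (INT 0): INT 0 arrives: push (IRQ0, PC=2), enter IRQ0 at PC=0 (depth now 2)
Event 14 (EXEC): [IRQ0] PC=0: INC 2 -> ACC=9
Event 15 (EXEC): [IRQ0] PC=1: DEC 2 -> ACC=7
Event 16 (EXEC): [IRQ0] PC=2: INC 4 -> ACC=11
Event 17 (EXEC): [IRQ0] PC=3: IRET -> resume IRQ0 at PC=2 (depth now 1)
Event 18 (INT 0): INT 0 arrives: push (IRQ0, PC=2), enter IRQ0 at PC=0 (depth now 2)
Event 19 (EXEC): [IRQ0] PC=0: INC 2 -> ACC=13
Event 20 (EXEC): [IRQ0] PC=1: DEC 2 -> ACC=11
Event 21 (EXEC): [IRQ0] PC=2: INC 4 -> ACC=15
Event 22 (EXEC): [IRQ0] PC=3: IRET -> resume IRQ0 at PC=2 (depth now 1)
Event 23 (EXEC): [IRQ0] PC=2: INC 4 -> ACC=19
Event 24 (EXEC): [IRQ0] PC=3: IRET -> resume MAIN at PC=1 (depth now 0)
Event 25 (EXEC): [MAIN] PC=1: INC 3 -> ACC=22
Event 26 (EXEC): [MAIN] PC=2: NOP
Event 27 (EXEC): [MAIN] PC=3: HALT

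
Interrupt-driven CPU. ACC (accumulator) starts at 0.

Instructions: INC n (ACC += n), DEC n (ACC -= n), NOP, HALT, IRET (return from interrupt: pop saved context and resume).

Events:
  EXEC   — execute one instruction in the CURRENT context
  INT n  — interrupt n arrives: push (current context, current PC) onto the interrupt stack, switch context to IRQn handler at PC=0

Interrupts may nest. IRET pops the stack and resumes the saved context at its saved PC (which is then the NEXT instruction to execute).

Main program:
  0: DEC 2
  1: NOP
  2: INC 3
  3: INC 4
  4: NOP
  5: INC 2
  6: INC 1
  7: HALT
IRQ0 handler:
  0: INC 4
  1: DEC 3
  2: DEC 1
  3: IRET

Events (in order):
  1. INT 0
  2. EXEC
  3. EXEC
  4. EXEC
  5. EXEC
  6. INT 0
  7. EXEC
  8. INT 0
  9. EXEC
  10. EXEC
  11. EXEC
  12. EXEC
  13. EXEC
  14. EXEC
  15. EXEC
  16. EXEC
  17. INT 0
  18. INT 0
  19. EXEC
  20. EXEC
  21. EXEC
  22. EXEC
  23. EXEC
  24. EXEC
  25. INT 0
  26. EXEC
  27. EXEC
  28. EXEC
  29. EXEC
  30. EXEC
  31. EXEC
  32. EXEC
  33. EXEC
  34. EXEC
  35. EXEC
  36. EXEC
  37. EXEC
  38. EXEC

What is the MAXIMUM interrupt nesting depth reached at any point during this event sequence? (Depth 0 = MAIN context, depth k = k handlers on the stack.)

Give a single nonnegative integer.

Answer: 2

Derivation:
Event 1 (INT 0): INT 0 arrives: push (MAIN, PC=0), enter IRQ0 at PC=0 (depth now 1) [depth=1]
Event 2 (EXEC): [IRQ0] PC=0: INC 4 -> ACC=4 [depth=1]
Event 3 (EXEC): [IRQ0] PC=1: DEC 3 -> ACC=1 [depth=1]
Event 4 (EXEC): [IRQ0] PC=2: DEC 1 -> ACC=0 [depth=1]
Event 5 (EXEC): [IRQ0] PC=3: IRET -> resume MAIN at PC=0 (depth now 0) [depth=0]
Event 6 (INT 0): INT 0 arrives: push (MAIN, PC=0), enter IRQ0 at PC=0 (depth now 1) [depth=1]
Event 7 (EXEC): [IRQ0] PC=0: INC 4 -> ACC=4 [depth=1]
Event 8 (INT 0): INT 0 arrives: push (IRQ0, PC=1), enter IRQ0 at PC=0 (depth now 2) [depth=2]
Event 9 (EXEC): [IRQ0] PC=0: INC 4 -> ACC=8 [depth=2]
Event 10 (EXEC): [IRQ0] PC=1: DEC 3 -> ACC=5 [depth=2]
Event 11 (EXEC): [IRQ0] PC=2: DEC 1 -> ACC=4 [depth=2]
Event 12 (EXEC): [IRQ0] PC=3: IRET -> resume IRQ0 at PC=1 (depth now 1) [depth=1]
Event 13 (EXEC): [IRQ0] PC=1: DEC 3 -> ACC=1 [depth=1]
Event 14 (EXEC): [IRQ0] PC=2: DEC 1 -> ACC=0 [depth=1]
Event 15 (EXEC): [IRQ0] PC=3: IRET -> resume MAIN at PC=0 (depth now 0) [depth=0]
Event 16 (EXEC): [MAIN] PC=0: DEC 2 -> ACC=-2 [depth=0]
Event 17 (INT 0): INT 0 arrives: push (MAIN, PC=1), enter IRQ0 at PC=0 (depth now 1) [depth=1]
Event 18 (INT 0): INT 0 arrives: push (IRQ0, PC=0), enter IRQ0 at PC=0 (depth now 2) [depth=2]
Event 19 (EXEC): [IRQ0] PC=0: INC 4 -> ACC=2 [depth=2]
Event 20 (EXEC): [IRQ0] PC=1: DEC 3 -> ACC=-1 [depth=2]
Event 21 (EXEC): [IRQ0] PC=2: DEC 1 -> ACC=-2 [depth=2]
Event 22 (EXEC): [IRQ0] PC=3: IRET -> resume IRQ0 at PC=0 (depth now 1) [depth=1]
Event 23 (EXEC): [IRQ0] PC=0: INC 4 -> ACC=2 [depth=1]
Event 24 (EXEC): [IRQ0] PC=1: DEC 3 -> ACC=-1 [depth=1]
Event 25 (INT 0): INT 0 arrives: push (IRQ0, PC=2), enter IRQ0 at PC=0 (depth now 2) [depth=2]
Event 26 (EXEC): [IRQ0] PC=0: INC 4 -> ACC=3 [depth=2]
Event 27 (EXEC): [IRQ0] PC=1: DEC 3 -> ACC=0 [depth=2]
Event 28 (EXEC): [IRQ0] PC=2: DEC 1 -> ACC=-1 [depth=2]
Event 29 (EXEC): [IRQ0] PC=3: IRET -> resume IRQ0 at PC=2 (depth now 1) [depth=1]
Event 30 (EXEC): [IRQ0] PC=2: DEC 1 -> ACC=-2 [depth=1]
Event 31 (EXEC): [IRQ0] PC=3: IRET -> resume MAIN at PC=1 (depth now 0) [depth=0]
Event 32 (EXEC): [MAIN] PC=1: NOP [depth=0]
Event 33 (EXEC): [MAIN] PC=2: INC 3 -> ACC=1 [depth=0]
Event 34 (EXEC): [MAIN] PC=3: INC 4 -> ACC=5 [depth=0]
Event 35 (EXEC): [MAIN] PC=4: NOP [depth=0]
Event 36 (EXEC): [MAIN] PC=5: INC 2 -> ACC=7 [depth=0]
Event 37 (EXEC): [MAIN] PC=6: INC 1 -> ACC=8 [depth=0]
Event 38 (EXEC): [MAIN] PC=7: HALT [depth=0]
Max depth observed: 2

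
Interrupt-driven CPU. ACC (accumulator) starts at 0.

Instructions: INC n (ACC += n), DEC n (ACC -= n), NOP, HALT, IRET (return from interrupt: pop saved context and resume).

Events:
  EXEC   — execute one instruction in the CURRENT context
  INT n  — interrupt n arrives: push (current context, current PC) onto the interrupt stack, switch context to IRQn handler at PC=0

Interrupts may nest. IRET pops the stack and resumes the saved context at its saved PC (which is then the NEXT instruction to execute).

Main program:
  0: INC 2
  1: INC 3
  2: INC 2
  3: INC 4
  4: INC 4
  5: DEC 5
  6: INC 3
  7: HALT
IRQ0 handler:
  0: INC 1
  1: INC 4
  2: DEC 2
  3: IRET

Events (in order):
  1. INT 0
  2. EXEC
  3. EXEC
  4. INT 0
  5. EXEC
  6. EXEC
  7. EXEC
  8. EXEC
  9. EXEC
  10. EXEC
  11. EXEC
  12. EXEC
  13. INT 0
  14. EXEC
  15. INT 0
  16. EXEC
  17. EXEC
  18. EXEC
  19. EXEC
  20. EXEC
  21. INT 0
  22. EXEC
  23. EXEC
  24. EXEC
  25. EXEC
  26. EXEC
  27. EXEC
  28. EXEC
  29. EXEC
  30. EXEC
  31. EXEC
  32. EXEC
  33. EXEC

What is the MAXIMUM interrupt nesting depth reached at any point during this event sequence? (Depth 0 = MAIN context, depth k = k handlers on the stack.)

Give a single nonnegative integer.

Answer: 2

Derivation:
Event 1 (INT 0): INT 0 arrives: push (MAIN, PC=0), enter IRQ0 at PC=0 (depth now 1) [depth=1]
Event 2 (EXEC): [IRQ0] PC=0: INC 1 -> ACC=1 [depth=1]
Event 3 (EXEC): [IRQ0] PC=1: INC 4 -> ACC=5 [depth=1]
Event 4 (INT 0): INT 0 arrives: push (IRQ0, PC=2), enter IRQ0 at PC=0 (depth now 2) [depth=2]
Event 5 (EXEC): [IRQ0] PC=0: INC 1 -> ACC=6 [depth=2]
Event 6 (EXEC): [IRQ0] PC=1: INC 4 -> ACC=10 [depth=2]
Event 7 (EXEC): [IRQ0] PC=2: DEC 2 -> ACC=8 [depth=2]
Event 8 (EXEC): [IRQ0] PC=3: IRET -> resume IRQ0 at PC=2 (depth now 1) [depth=1]
Event 9 (EXEC): [IRQ0] PC=2: DEC 2 -> ACC=6 [depth=1]
Event 10 (EXEC): [IRQ0] PC=3: IRET -> resume MAIN at PC=0 (depth now 0) [depth=0]
Event 11 (EXEC): [MAIN] PC=0: INC 2 -> ACC=8 [depth=0]
Event 12 (EXEC): [MAIN] PC=1: INC 3 -> ACC=11 [depth=0]
Event 13 (INT 0): INT 0 arrives: push (MAIN, PC=2), enter IRQ0 at PC=0 (depth now 1) [depth=1]
Event 14 (EXEC): [IRQ0] PC=0: INC 1 -> ACC=12 [depth=1]
Event 15 (INT 0): INT 0 arrives: push (IRQ0, PC=1), enter IRQ0 at PC=0 (depth now 2) [depth=2]
Event 16 (EXEC): [IRQ0] PC=0: INC 1 -> ACC=13 [depth=2]
Event 17 (EXEC): [IRQ0] PC=1: INC 4 -> ACC=17 [depth=2]
Event 18 (EXEC): [IRQ0] PC=2: DEC 2 -> ACC=15 [depth=2]
Event 19 (EXEC): [IRQ0] PC=3: IRET -> resume IRQ0 at PC=1 (depth now 1) [depth=1]
Event 20 (EXEC): [IRQ0] PC=1: INC 4 -> ACC=19 [depth=1]
Event 21 (INT 0): INT 0 arrives: push (IRQ0, PC=2), enter IRQ0 at PC=0 (depth now 2) [depth=2]
Event 22 (EXEC): [IRQ0] PC=0: INC 1 -> ACC=20 [depth=2]
Event 23 (EXEC): [IRQ0] PC=1: INC 4 -> ACC=24 [depth=2]
Event 24 (EXEC): [IRQ0] PC=2: DEC 2 -> ACC=22 [depth=2]
Event 25 (EXEC): [IRQ0] PC=3: IRET -> resume IRQ0 at PC=2 (depth now 1) [depth=1]
Event 26 (EXEC): [IRQ0] PC=2: DEC 2 -> ACC=20 [depth=1]
Event 27 (EXEC): [IRQ0] PC=3: IRET -> resume MAIN at PC=2 (depth now 0) [depth=0]
Event 28 (EXEC): [MAIN] PC=2: INC 2 -> ACC=22 [depth=0]
Event 29 (EXEC): [MAIN] PC=3: INC 4 -> ACC=26 [depth=0]
Event 30 (EXEC): [MAIN] PC=4: INC 4 -> ACC=30 [depth=0]
Event 31 (EXEC): [MAIN] PC=5: DEC 5 -> ACC=25 [depth=0]
Event 32 (EXEC): [MAIN] PC=6: INC 3 -> ACC=28 [depth=0]
Event 33 (EXEC): [MAIN] PC=7: HALT [depth=0]
Max depth observed: 2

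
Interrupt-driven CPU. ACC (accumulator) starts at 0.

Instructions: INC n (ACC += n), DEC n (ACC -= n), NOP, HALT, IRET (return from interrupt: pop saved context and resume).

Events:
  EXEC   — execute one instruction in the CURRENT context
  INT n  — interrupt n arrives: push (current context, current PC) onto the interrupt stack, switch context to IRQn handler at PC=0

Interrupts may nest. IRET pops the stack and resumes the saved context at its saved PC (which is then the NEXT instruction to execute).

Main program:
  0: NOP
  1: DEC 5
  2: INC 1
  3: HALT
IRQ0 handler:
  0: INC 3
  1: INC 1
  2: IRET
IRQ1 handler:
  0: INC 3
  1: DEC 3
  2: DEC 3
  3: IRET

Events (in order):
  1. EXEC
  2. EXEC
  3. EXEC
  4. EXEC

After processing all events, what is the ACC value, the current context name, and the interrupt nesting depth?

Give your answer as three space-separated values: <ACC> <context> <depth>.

Answer: -4 MAIN 0

Derivation:
Event 1 (EXEC): [MAIN] PC=0: NOP
Event 2 (EXEC): [MAIN] PC=1: DEC 5 -> ACC=-5
Event 3 (EXEC): [MAIN] PC=2: INC 1 -> ACC=-4
Event 4 (EXEC): [MAIN] PC=3: HALT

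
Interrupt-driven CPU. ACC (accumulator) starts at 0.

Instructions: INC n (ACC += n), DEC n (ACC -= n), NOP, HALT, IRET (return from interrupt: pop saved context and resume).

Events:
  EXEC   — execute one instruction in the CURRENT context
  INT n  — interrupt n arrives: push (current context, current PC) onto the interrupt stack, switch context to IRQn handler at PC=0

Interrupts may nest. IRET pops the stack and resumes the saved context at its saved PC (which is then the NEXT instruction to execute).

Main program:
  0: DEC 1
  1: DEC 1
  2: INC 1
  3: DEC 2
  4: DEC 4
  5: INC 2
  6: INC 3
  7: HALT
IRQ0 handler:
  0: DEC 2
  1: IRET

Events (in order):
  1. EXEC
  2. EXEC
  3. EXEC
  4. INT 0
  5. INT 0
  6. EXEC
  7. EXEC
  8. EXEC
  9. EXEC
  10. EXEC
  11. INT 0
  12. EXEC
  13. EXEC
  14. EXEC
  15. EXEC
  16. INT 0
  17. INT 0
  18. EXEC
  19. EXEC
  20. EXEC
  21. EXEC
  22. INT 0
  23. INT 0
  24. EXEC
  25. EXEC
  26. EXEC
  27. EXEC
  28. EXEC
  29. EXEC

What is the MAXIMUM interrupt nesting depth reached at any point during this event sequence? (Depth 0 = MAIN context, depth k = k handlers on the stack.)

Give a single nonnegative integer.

Answer: 2

Derivation:
Event 1 (EXEC): [MAIN] PC=0: DEC 1 -> ACC=-1 [depth=0]
Event 2 (EXEC): [MAIN] PC=1: DEC 1 -> ACC=-2 [depth=0]
Event 3 (EXEC): [MAIN] PC=2: INC 1 -> ACC=-1 [depth=0]
Event 4 (INT 0): INT 0 arrives: push (MAIN, PC=3), enter IRQ0 at PC=0 (depth now 1) [depth=1]
Event 5 (INT 0): INT 0 arrives: push (IRQ0, PC=0), enter IRQ0 at PC=0 (depth now 2) [depth=2]
Event 6 (EXEC): [IRQ0] PC=0: DEC 2 -> ACC=-3 [depth=2]
Event 7 (EXEC): [IRQ0] PC=1: IRET -> resume IRQ0 at PC=0 (depth now 1) [depth=1]
Event 8 (EXEC): [IRQ0] PC=0: DEC 2 -> ACC=-5 [depth=1]
Event 9 (EXEC): [IRQ0] PC=1: IRET -> resume MAIN at PC=3 (depth now 0) [depth=0]
Event 10 (EXEC): [MAIN] PC=3: DEC 2 -> ACC=-7 [depth=0]
Event 11 (INT 0): INT 0 arrives: push (MAIN, PC=4), enter IRQ0 at PC=0 (depth now 1) [depth=1]
Event 12 (EXEC): [IRQ0] PC=0: DEC 2 -> ACC=-9 [depth=1]
Event 13 (EXEC): [IRQ0] PC=1: IRET -> resume MAIN at PC=4 (depth now 0) [depth=0]
Event 14 (EXEC): [MAIN] PC=4: DEC 4 -> ACC=-13 [depth=0]
Event 15 (EXEC): [MAIN] PC=5: INC 2 -> ACC=-11 [depth=0]
Event 16 (INT 0): INT 0 arrives: push (MAIN, PC=6), enter IRQ0 at PC=0 (depth now 1) [depth=1]
Event 17 (INT 0): INT 0 arrives: push (IRQ0, PC=0), enter IRQ0 at PC=0 (depth now 2) [depth=2]
Event 18 (EXEC): [IRQ0] PC=0: DEC 2 -> ACC=-13 [depth=2]
Event 19 (EXEC): [IRQ0] PC=1: IRET -> resume IRQ0 at PC=0 (depth now 1) [depth=1]
Event 20 (EXEC): [IRQ0] PC=0: DEC 2 -> ACC=-15 [depth=1]
Event 21 (EXEC): [IRQ0] PC=1: IRET -> resume MAIN at PC=6 (depth now 0) [depth=0]
Event 22 (INT 0): INT 0 arrives: push (MAIN, PC=6), enter IRQ0 at PC=0 (depth now 1) [depth=1]
Event 23 (INT 0): INT 0 arrives: push (IRQ0, PC=0), enter IRQ0 at PC=0 (depth now 2) [depth=2]
Event 24 (EXEC): [IRQ0] PC=0: DEC 2 -> ACC=-17 [depth=2]
Event 25 (EXEC): [IRQ0] PC=1: IRET -> resume IRQ0 at PC=0 (depth now 1) [depth=1]
Event 26 (EXEC): [IRQ0] PC=0: DEC 2 -> ACC=-19 [depth=1]
Event 27 (EXEC): [IRQ0] PC=1: IRET -> resume MAIN at PC=6 (depth now 0) [depth=0]
Event 28 (EXEC): [MAIN] PC=6: INC 3 -> ACC=-16 [depth=0]
Event 29 (EXEC): [MAIN] PC=7: HALT [depth=0]
Max depth observed: 2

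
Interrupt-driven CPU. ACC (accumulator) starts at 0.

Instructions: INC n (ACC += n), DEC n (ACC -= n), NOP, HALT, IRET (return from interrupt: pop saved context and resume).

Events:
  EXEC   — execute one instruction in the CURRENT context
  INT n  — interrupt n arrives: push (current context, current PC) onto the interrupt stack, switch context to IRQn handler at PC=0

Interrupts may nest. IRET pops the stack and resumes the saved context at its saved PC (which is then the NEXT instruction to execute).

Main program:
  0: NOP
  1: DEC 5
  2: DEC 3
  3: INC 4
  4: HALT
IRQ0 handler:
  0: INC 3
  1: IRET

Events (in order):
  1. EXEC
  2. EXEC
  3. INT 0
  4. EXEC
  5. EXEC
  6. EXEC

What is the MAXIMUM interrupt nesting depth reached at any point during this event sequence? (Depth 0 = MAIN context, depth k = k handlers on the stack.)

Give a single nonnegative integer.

Answer: 1

Derivation:
Event 1 (EXEC): [MAIN] PC=0: NOP [depth=0]
Event 2 (EXEC): [MAIN] PC=1: DEC 5 -> ACC=-5 [depth=0]
Event 3 (INT 0): INT 0 arrives: push (MAIN, PC=2), enter IRQ0 at PC=0 (depth now 1) [depth=1]
Event 4 (EXEC): [IRQ0] PC=0: INC 3 -> ACC=-2 [depth=1]
Event 5 (EXEC): [IRQ0] PC=1: IRET -> resume MAIN at PC=2 (depth now 0) [depth=0]
Event 6 (EXEC): [MAIN] PC=2: DEC 3 -> ACC=-5 [depth=0]
Max depth observed: 1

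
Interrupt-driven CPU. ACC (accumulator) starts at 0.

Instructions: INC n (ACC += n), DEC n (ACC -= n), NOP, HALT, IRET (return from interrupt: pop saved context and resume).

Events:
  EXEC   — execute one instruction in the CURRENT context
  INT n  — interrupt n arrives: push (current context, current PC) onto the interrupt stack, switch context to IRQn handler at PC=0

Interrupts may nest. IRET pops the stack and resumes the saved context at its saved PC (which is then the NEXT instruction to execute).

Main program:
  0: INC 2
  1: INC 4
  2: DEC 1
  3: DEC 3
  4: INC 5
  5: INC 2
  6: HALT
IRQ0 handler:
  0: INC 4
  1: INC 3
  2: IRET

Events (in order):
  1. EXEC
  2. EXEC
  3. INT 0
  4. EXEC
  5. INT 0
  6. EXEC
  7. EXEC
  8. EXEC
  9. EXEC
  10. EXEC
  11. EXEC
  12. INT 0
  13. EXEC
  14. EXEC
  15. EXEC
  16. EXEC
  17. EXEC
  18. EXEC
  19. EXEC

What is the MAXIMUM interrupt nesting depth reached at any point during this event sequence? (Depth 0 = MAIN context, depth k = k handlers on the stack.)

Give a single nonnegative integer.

Event 1 (EXEC): [MAIN] PC=0: INC 2 -> ACC=2 [depth=0]
Event 2 (EXEC): [MAIN] PC=1: INC 4 -> ACC=6 [depth=0]
Event 3 (INT 0): INT 0 arrives: push (MAIN, PC=2), enter IRQ0 at PC=0 (depth now 1) [depth=1]
Event 4 (EXEC): [IRQ0] PC=0: INC 4 -> ACC=10 [depth=1]
Event 5 (INT 0): INT 0 arrives: push (IRQ0, PC=1), enter IRQ0 at PC=0 (depth now 2) [depth=2]
Event 6 (EXEC): [IRQ0] PC=0: INC 4 -> ACC=14 [depth=2]
Event 7 (EXEC): [IRQ0] PC=1: INC 3 -> ACC=17 [depth=2]
Event 8 (EXEC): [IRQ0] PC=2: IRET -> resume IRQ0 at PC=1 (depth now 1) [depth=1]
Event 9 (EXEC): [IRQ0] PC=1: INC 3 -> ACC=20 [depth=1]
Event 10 (EXEC): [IRQ0] PC=2: IRET -> resume MAIN at PC=2 (depth now 0) [depth=0]
Event 11 (EXEC): [MAIN] PC=2: DEC 1 -> ACC=19 [depth=0]
Event 12 (INT 0): INT 0 arrives: push (MAIN, PC=3), enter IRQ0 at PC=0 (depth now 1) [depth=1]
Event 13 (EXEC): [IRQ0] PC=0: INC 4 -> ACC=23 [depth=1]
Event 14 (EXEC): [IRQ0] PC=1: INC 3 -> ACC=26 [depth=1]
Event 15 (EXEC): [IRQ0] PC=2: IRET -> resume MAIN at PC=3 (depth now 0) [depth=0]
Event 16 (EXEC): [MAIN] PC=3: DEC 3 -> ACC=23 [depth=0]
Event 17 (EXEC): [MAIN] PC=4: INC 5 -> ACC=28 [depth=0]
Event 18 (EXEC): [MAIN] PC=5: INC 2 -> ACC=30 [depth=0]
Event 19 (EXEC): [MAIN] PC=6: HALT [depth=0]
Max depth observed: 2

Answer: 2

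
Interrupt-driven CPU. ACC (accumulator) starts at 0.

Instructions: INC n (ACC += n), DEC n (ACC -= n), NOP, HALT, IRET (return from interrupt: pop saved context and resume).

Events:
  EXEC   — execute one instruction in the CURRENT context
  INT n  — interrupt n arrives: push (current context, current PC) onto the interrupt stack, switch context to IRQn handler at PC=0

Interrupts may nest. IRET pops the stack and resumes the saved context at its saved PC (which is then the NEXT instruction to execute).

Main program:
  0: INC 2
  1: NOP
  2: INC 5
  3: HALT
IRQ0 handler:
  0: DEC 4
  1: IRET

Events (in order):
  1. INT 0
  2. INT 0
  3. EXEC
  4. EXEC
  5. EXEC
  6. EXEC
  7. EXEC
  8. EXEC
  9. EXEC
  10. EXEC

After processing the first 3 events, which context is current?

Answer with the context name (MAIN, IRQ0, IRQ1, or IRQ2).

Event 1 (INT 0): INT 0 arrives: push (MAIN, PC=0), enter IRQ0 at PC=0 (depth now 1)
Event 2 (INT 0): INT 0 arrives: push (IRQ0, PC=0), enter IRQ0 at PC=0 (depth now 2)
Event 3 (EXEC): [IRQ0] PC=0: DEC 4 -> ACC=-4

Answer: IRQ0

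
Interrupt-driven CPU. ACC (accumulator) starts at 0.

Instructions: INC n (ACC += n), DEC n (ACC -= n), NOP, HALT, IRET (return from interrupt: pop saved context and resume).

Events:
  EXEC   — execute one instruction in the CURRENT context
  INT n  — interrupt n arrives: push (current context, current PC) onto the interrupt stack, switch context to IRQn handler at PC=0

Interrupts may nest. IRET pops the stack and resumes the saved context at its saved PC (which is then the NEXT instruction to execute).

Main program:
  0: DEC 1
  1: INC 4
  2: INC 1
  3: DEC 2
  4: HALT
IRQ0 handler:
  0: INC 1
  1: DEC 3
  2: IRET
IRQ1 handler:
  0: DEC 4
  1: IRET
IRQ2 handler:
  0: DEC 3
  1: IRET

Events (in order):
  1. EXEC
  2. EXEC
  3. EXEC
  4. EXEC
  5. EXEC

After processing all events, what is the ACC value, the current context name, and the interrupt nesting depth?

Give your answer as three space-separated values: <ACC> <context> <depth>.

Answer: 2 MAIN 0

Derivation:
Event 1 (EXEC): [MAIN] PC=0: DEC 1 -> ACC=-1
Event 2 (EXEC): [MAIN] PC=1: INC 4 -> ACC=3
Event 3 (EXEC): [MAIN] PC=2: INC 1 -> ACC=4
Event 4 (EXEC): [MAIN] PC=3: DEC 2 -> ACC=2
Event 5 (EXEC): [MAIN] PC=4: HALT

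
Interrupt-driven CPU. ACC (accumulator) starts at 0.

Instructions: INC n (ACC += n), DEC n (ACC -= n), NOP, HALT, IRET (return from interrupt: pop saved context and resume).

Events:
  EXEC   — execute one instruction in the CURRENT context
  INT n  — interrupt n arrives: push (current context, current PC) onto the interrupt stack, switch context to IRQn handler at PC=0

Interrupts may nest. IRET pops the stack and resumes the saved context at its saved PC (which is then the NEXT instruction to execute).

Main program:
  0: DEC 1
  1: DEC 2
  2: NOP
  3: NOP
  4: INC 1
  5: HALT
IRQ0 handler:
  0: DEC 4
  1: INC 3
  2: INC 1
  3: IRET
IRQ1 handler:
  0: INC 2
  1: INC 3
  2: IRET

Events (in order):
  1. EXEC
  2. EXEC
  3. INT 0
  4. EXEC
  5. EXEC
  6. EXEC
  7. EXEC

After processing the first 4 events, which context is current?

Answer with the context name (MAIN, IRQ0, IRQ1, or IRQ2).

Event 1 (EXEC): [MAIN] PC=0: DEC 1 -> ACC=-1
Event 2 (EXEC): [MAIN] PC=1: DEC 2 -> ACC=-3
Event 3 (INT 0): INT 0 arrives: push (MAIN, PC=2), enter IRQ0 at PC=0 (depth now 1)
Event 4 (EXEC): [IRQ0] PC=0: DEC 4 -> ACC=-7

Answer: IRQ0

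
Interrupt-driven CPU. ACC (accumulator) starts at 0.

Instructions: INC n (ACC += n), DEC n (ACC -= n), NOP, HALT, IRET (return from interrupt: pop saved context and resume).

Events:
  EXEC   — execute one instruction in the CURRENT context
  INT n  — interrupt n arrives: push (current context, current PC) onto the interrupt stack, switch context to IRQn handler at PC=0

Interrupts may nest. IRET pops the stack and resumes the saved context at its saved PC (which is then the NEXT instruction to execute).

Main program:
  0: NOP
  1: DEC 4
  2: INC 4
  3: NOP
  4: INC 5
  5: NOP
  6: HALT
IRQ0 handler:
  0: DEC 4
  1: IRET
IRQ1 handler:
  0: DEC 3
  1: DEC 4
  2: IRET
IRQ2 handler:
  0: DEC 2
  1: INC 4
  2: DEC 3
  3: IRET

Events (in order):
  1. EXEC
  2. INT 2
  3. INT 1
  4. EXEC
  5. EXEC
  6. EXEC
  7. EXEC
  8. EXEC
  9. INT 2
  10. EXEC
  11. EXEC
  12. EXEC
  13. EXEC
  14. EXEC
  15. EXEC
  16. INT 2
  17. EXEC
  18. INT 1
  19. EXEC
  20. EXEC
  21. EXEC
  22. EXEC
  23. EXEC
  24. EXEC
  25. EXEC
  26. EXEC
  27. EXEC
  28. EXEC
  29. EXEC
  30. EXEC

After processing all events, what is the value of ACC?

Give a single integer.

Answer: -12

Derivation:
Event 1 (EXEC): [MAIN] PC=0: NOP
Event 2 (INT 2): INT 2 arrives: push (MAIN, PC=1), enter IRQ2 at PC=0 (depth now 1)
Event 3 (INT 1): INT 1 arrives: push (IRQ2, PC=0), enter IRQ1 at PC=0 (depth now 2)
Event 4 (EXEC): [IRQ1] PC=0: DEC 3 -> ACC=-3
Event 5 (EXEC): [IRQ1] PC=1: DEC 4 -> ACC=-7
Event 6 (EXEC): [IRQ1] PC=2: IRET -> resume IRQ2 at PC=0 (depth now 1)
Event 7 (EXEC): [IRQ2] PC=0: DEC 2 -> ACC=-9
Event 8 (EXEC): [IRQ2] PC=1: INC 4 -> ACC=-5
Event 9 (INT 2): INT 2 arrives: push (IRQ2, PC=2), enter IRQ2 at PC=0 (depth now 2)
Event 10 (EXEC): [IRQ2] PC=0: DEC 2 -> ACC=-7
Event 11 (EXEC): [IRQ2] PC=1: INC 4 -> ACC=-3
Event 12 (EXEC): [IRQ2] PC=2: DEC 3 -> ACC=-6
Event 13 (EXEC): [IRQ2] PC=3: IRET -> resume IRQ2 at PC=2 (depth now 1)
Event 14 (EXEC): [IRQ2] PC=2: DEC 3 -> ACC=-9
Event 15 (EXEC): [IRQ2] PC=3: IRET -> resume MAIN at PC=1 (depth now 0)
Event 16 (INT 2): INT 2 arrives: push (MAIN, PC=1), enter IRQ2 at PC=0 (depth now 1)
Event 17 (EXEC): [IRQ2] PC=0: DEC 2 -> ACC=-11
Event 18 (INT 1): INT 1 arrives: push (IRQ2, PC=1), enter IRQ1 at PC=0 (depth now 2)
Event 19 (EXEC): [IRQ1] PC=0: DEC 3 -> ACC=-14
Event 20 (EXEC): [IRQ1] PC=1: DEC 4 -> ACC=-18
Event 21 (EXEC): [IRQ1] PC=2: IRET -> resume IRQ2 at PC=1 (depth now 1)
Event 22 (EXEC): [IRQ2] PC=1: INC 4 -> ACC=-14
Event 23 (EXEC): [IRQ2] PC=2: DEC 3 -> ACC=-17
Event 24 (EXEC): [IRQ2] PC=3: IRET -> resume MAIN at PC=1 (depth now 0)
Event 25 (EXEC): [MAIN] PC=1: DEC 4 -> ACC=-21
Event 26 (EXEC): [MAIN] PC=2: INC 4 -> ACC=-17
Event 27 (EXEC): [MAIN] PC=3: NOP
Event 28 (EXEC): [MAIN] PC=4: INC 5 -> ACC=-12
Event 29 (EXEC): [MAIN] PC=5: NOP
Event 30 (EXEC): [MAIN] PC=6: HALT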